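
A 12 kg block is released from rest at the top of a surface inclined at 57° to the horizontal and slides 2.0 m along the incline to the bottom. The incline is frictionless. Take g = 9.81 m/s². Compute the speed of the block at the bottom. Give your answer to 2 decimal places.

The weight component along the incline is mg sin 57° = 98.728 N and the normal force is N = mg cos 57° = 64.115 N.
With no friction, a = g sin 57° = 8.2274 m/s².
Starting from rest over a distance of 2.0 m, v² = 2aL = 2 × 8.2274 × 2.0 = 32.9096, so v = 5.7367 m/s.

5.74 m/s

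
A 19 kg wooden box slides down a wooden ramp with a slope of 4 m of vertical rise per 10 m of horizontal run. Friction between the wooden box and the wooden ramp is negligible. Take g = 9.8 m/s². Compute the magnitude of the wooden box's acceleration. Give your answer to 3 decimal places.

3.640 m/s²

Resolving the weight along the incline: the component pulling the wooden box down the slope is mg sin 21.80° = 19 × 9.8 × 0.3714 = 69.155 N, and the normal force is N = mg cos 21.80° = 19 × 9.8 × 0.9285 = 172.887 N.
With no friction the net force along the incline is 69.155 N, so a = g sin 21.80° = 69.155 / 19 = 3.6397 m/s².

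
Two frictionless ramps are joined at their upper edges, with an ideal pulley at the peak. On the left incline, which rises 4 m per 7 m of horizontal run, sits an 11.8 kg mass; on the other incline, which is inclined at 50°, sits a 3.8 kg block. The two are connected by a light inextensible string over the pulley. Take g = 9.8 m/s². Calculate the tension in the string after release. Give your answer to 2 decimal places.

35.55 N

Resolve each weight along its own incline: the 11.8 kg mass has component 11.8 × 9.8 × sin 29.74° = 57.374 N down its slope, and the 3.8 kg mass has 3.8 × 9.8 × sin 50° = 28.527 N down its slope.
The 11.8 kg side's 57.374 N exceeds the other side's 28.527 N, so that mass slides down and the 3.8 kg mass slides up. Taking that direction as positive, Newton's second law for the whole system gives 57.374 − 28.527 = (11.8 + 3.8) a, so a = 28.847 / 15.6 = 1.8492 m/s².
For the 3.8 kg mass (up-slope positive): T − 28.527 = 3.8 × 1.8492, so T = 35.554 N.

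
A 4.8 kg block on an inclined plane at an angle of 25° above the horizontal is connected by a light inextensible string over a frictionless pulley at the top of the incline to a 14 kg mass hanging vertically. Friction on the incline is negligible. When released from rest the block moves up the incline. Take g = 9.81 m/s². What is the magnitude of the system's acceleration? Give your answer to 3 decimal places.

6.247 m/s²

For the block on the incline: the weight component along the slope is m₁g sin 25° = 4.8 × 9.81 × 0.4226 = 19.899 N and the normal force is N = m₁g cos 25° = 42.676 N.
Newton's second law for the block (up-slope positive): T − 19.899 = 4.8 a. For the hanging mass (downward positive): 14 × 9.81 − T = 14 a.
Adding the two equations eliminates T: 117.441 = 18.8 a, so a = 6.2469 m/s².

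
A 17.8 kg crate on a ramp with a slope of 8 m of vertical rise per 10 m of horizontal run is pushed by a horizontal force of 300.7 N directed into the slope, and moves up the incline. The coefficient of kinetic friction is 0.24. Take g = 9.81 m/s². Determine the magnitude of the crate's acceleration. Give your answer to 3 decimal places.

2.692 m/s²

The horizontal push has components F cos 38.66° = 300.7 × 0.7809 = 234.817 N up the incline and F sin 38.66° = 300.7 × 0.6247 = 187.847 N pressing into the surface.
The normal force is therefore N = mg cos 38.66° + F sin 38.66° = 136.359 + 187.847 = 324.206 N, and kinetic friction down the slope is μN = 0.24 × 324.206 = 77.809 N.
Along the incline: F cos 38.66° − mg sin 38.66° − μN = ma, so 234.817 − 109.084 − 77.809 = 17.8 a, giving a = 2.6924 m/s².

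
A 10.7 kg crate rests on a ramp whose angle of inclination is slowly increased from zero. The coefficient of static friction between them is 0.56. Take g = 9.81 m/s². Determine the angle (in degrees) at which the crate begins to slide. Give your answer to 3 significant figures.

29.2°

At the threshold of sliding, static friction is at its maximum μ_s N and exactly balances the weight component along the incline: mg sin θ = μ_s mg cos θ.
Hence tan θ = μ_s = 0.56, so θ = arctan(0.56) = 29.2488°.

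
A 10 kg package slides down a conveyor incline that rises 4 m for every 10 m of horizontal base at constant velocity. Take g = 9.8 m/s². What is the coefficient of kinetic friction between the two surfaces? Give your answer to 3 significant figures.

At constant velocity the net force along the incline is zero: mg sin 21.80° = μ mg cos 21.80°.
So μ = tan 21.80° = 0.3714 / 0.9285 = 0.4000.

0.400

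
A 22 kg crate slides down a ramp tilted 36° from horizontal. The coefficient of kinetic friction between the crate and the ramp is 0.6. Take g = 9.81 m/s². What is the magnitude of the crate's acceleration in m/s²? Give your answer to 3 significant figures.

Resolving the weight along the incline: the component pulling the crate down the slope is mg sin 36° = 22 × 9.81 × 0.5878 = 126.859 N, and the normal force is N = mg cos 36° = 22 × 9.81 × 0.8090 = 174.598 N.
Kinetic friction acts up the slope with magnitude f = μN = 0.6 × 174.598 = 104.759 N.
Net force along the incline is 126.859 − 104.759 = 22.100 N, so a = 22.100 / 22 = 1.0045 m/s².

1.00 m/s²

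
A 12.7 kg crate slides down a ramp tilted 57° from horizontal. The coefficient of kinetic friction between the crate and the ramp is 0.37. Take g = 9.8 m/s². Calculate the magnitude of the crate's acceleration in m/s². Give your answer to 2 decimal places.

6.24 m/s²

Resolving the weight along the incline: the component pulling the crate down the slope is mg sin 57° = 12.7 × 9.8 × 0.8387 = 104.385 N, and the normal force is N = mg cos 57° = 12.7 × 9.8 × 0.5446 = 67.781 N.
Kinetic friction acts up the slope with magnitude f = μN = 0.37 × 67.781 = 25.079 N.
Net force along the incline is 104.385 − 25.079 = 79.306 N, so a = 79.306 / 12.7 = 6.2446 m/s².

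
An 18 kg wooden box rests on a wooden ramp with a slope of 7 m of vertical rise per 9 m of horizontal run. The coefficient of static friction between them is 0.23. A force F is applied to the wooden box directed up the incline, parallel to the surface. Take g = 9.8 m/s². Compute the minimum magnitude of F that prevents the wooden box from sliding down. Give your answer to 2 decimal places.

The normal force is N = mg cos 37.87° = 139.242 N. With F at its minimum the wooden box is on the verge of sliding down, so static friction is at its maximum μ_s N = 0.23 × 139.242 = 32.026 N and acts up the slope.
Equilibrium along the incline: F + μ_s N = mg sin 37.87°, so F = 108.299 − 32.026 = 76.273 N.

76.27 N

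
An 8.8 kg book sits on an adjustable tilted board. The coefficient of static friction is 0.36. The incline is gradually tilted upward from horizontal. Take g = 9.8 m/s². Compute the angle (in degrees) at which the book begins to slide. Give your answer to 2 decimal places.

19.80°

At the threshold of sliding, static friction is at its maximum μ_s N and exactly balances the weight component along the incline: mg sin θ = μ_s mg cos θ.
Hence tan θ = μ_s = 0.36, so θ = arctan(0.36) = 19.7989°.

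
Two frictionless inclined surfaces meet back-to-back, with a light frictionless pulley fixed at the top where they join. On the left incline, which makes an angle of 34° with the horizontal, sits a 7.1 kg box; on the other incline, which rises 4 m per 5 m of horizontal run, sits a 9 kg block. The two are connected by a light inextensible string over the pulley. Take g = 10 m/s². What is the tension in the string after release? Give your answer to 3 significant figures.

Resolve each weight along its own incline: the 7.1 kg mass has component 7.1 × 10 × sin 34° = 39.703 N down its slope, and the 9 kg mass has 9 × 10 × sin 38.66° = 56.223 N down its slope.
The 9 kg side's 56.223 N exceeds the other side's 39.703 N, so that mass slides down and the 7.1 kg mass slides up. Taking that direction as positive, Newton's second law for the whole system gives 56.223 − 39.703 = (7.1 + 9) a, so a = 16.520 / 16.1 = 1.0261 m/s².
For the 7.1 kg mass (up-slope positive): T − 39.703 = 7.1 × 1.0261, so T = 46.988 N.

47.0 N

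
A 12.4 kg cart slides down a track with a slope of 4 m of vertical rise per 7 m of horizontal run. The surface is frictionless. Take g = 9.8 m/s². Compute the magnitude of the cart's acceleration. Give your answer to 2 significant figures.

4.9 m/s²

Resolving the weight along the incline: the component pulling the cart down the slope is mg sin 29.74° = 12.4 × 9.8 × 0.4961 = 60.286 N, and the normal force is N = mg cos 29.74° = 12.4 × 9.8 × 0.8682 = 105.504 N.
With no friction the net force along the incline is 60.286 N, so a = g sin 29.74° = 60.286 / 12.4 = 4.8618 m/s².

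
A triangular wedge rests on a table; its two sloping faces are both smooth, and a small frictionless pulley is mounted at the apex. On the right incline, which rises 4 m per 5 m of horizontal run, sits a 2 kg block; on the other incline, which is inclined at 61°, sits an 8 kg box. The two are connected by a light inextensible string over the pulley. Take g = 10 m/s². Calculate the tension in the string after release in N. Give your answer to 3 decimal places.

23.989 N

Resolve each weight along its own incline: the 2 kg mass has component 2 × 10 × sin 38.66° = 12.494 N down its slope, and the 8 kg mass has 8 × 10 × sin 61° = 69.970 N down its slope.
The 8 kg side's 69.970 N exceeds the other side's 12.494 N, so that mass slides down and the 2 kg mass slides up. Taking that direction as positive, Newton's second law for the whole system gives 69.970 − 12.494 = (2 + 8) a, so a = 57.476 / 10 = 5.7476 m/s².
For the 2 kg mass (up-slope positive): T − 12.494 = 2 × 5.7476, so T = 23.989 N.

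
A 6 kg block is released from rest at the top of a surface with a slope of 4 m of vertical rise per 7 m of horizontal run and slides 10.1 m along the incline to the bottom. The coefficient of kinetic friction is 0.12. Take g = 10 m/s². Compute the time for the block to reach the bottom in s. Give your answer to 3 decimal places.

2.270 s

The weight component along the incline is mg sin 29.74° = 29.768 N and the normal force is N = mg cos 29.74° = 52.095 N.
Friction up the slope is f = μN = 0.12 × 52.095 = 6.251 N, so the net downslope force is 29.768 − 6.251 = 23.517 N and a = 23.517 / 6 = 3.9195 m/s².
Starting from rest, L = ½at², so t = √(2L/a) = √(2 × 10.1 / 3.9195) = 2.2702 s.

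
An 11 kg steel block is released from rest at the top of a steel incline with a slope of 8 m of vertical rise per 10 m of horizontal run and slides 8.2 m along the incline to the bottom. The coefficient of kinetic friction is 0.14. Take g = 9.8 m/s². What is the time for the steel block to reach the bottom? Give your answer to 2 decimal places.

1.80 s

The weight component along the incline is mg sin 38.66° = 67.342 N and the normal force is N = mg cos 38.66° = 84.178 N.
Friction up the slope is f = μN = 0.14 × 84.178 = 11.785 N, so the net downslope force is 67.342 − 11.785 = 55.557 N and a = 55.557 / 11 = 5.0506 m/s².
Starting from rest, L = ½at², so t = √(2L/a) = √(2 × 8.2 / 5.0506) = 1.8020 s.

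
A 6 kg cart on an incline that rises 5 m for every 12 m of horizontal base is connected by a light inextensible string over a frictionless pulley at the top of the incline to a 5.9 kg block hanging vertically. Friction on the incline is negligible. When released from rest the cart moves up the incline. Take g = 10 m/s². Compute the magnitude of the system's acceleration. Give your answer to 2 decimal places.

3.02 m/s²

For the cart on the incline: the weight component along the slope is m₁g sin 22.62° = 6 × 10 × 0.3846 = 23.076 N and the normal force is N = m₁g cos 22.62° = 55.385 N.
Newton's second law for the cart (up-slope positive): T − 23.076 = 6 a. For the hanging block (downward positive): 5.9 × 10 − T = 5.9 a.
Adding the two equations eliminates T: 35.924 = 11.9 a, so a = 3.0188 m/s².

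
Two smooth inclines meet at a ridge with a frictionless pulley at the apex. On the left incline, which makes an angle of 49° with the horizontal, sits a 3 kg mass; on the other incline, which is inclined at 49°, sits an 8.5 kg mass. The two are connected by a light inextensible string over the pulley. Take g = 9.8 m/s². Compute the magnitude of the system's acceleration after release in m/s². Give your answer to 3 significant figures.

Resolve each weight along its own incline: the 3 kg mass has component 3 × 9.8 × sin 49° = 22.188 N down its slope, and the 8.5 kg mass has 8.5 × 9.8 × sin 49° = 62.867 N down its slope.
The 8.5 kg side's 62.867 N exceeds the other side's 22.188 N, so that mass slides down and the 3 kg mass slides up. Taking that direction as positive, Newton's second law for the whole system gives 62.867 − 22.188 = (3 + 8.5) a, so a = 40.679 / 11.5 = 3.5373 m/s².

3.54 m/s²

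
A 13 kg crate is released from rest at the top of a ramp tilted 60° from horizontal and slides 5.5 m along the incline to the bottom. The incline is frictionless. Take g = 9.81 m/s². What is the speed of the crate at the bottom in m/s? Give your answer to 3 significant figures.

The weight component along the incline is mg sin 60° = 110.444 N and the normal force is N = mg cos 60° = 63.765 N.
With no friction, a = g sin 60° = 8.4957 m/s².
Starting from rest over a distance of 5.5 m, v² = 2aL = 2 × 8.4957 × 5.5 = 93.4527, so v = 9.6671 m/s.

9.67 m/s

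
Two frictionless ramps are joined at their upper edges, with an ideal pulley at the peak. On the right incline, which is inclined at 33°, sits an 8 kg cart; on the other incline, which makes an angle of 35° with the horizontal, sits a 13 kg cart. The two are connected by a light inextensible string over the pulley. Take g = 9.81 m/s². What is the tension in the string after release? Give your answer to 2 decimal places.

Resolve each weight along its own incline: the 8 kg mass has component 8 × 9.81 × sin 33° = 42.743 N down its slope, and the 13 kg mass has 13 × 9.81 × sin 35° = 73.148 N down its slope.
The 13 kg side's 73.148 N exceeds the other side's 42.743 N, so that mass slides down and the 8 kg mass slides up. Taking that direction as positive, Newton's second law for the whole system gives 73.148 − 42.743 = (8 + 13) a, so a = 30.405 / 21 = 1.4479 m/s².
For the 8 kg mass (up-slope positive): T − 42.743 = 8 × 1.4479, so T = 54.326 N.

54.33 N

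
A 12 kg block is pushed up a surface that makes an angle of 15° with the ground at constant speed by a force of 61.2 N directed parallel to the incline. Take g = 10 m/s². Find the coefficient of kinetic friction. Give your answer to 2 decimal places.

0.26

At constant speed ΣF = 0 along the incline. The applied 61.2 N acts up the slope; the weight component mg sin 15° = 31.058 N and kinetic friction μN both act down the slope.
So 61.2 = 31.058 + μ × 115.911, giving μ = (61.2 − 31.058) / 115.911 = 0.2600.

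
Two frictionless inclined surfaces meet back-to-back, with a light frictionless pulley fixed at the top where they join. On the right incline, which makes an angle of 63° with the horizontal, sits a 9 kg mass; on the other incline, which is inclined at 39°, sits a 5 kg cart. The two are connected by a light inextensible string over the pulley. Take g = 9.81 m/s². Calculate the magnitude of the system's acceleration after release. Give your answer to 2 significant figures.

Resolve each weight along its own incline: the 9 kg mass has component 9 × 9.81 × sin 63° = 78.667 N down its slope, and the 5 kg mass has 5 × 9.81 × sin 39° = 30.868 N down its slope.
The 9 kg side's 78.667 N exceeds the other side's 30.868 N, so that mass slides down and the 5 kg mass slides up. Taking that direction as positive, Newton's second law for the whole system gives 78.667 − 30.868 = (9 + 5) a, so a = 47.799 / 14 = 3.4142 m/s².

3.4 m/s²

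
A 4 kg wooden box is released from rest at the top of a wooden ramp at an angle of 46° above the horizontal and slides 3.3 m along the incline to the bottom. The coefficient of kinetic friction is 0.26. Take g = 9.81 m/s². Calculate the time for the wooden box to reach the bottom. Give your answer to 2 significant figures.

1.1 s

The weight component along the incline is mg sin 46° = 28.227 N and the normal force is N = mg cos 46° = 27.258 N.
Friction up the slope is f = μN = 0.26 × 27.258 = 7.087 N, so the net downslope force is 28.227 − 7.087 = 21.140 N and a = 21.140 / 4 = 5.2850 m/s².
Starting from rest, L = ½at², so t = √(2L/a) = √(2 × 3.3 / 5.2850) = 1.1175 s.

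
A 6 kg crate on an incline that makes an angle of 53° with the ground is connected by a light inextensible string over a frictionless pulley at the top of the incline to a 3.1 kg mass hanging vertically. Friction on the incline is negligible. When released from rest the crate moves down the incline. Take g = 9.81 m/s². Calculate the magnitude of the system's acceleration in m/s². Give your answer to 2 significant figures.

1.8 m/s²

For the crate on the incline: the weight component along the slope is m₁g sin 53° = 6 × 9.81 × 0.7986 = 47.006 N and the normal force is N = m₁g cos 53° = 35.423 N.
Newton's second law for the crate (down-slope positive): 47.006 − T = 6 a. For the hanging mass (upward positive): T − 3.1 × 9.81 = 3.1 a.
Adding the two equations eliminates T: 16.595 = 9.1 a, so a = 1.8236 m/s².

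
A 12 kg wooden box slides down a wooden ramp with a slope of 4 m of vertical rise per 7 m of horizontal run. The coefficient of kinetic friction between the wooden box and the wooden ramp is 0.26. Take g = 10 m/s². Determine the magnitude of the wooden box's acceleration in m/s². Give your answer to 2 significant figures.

Resolving the weight along the incline: the component pulling the wooden box down the slope is mg sin 29.74° = 12 × 10 × 0.4961 = 59.532 N, and the normal force is N = mg cos 29.74° = 12 × 10 × 0.8682 = 104.184 N.
Kinetic friction acts up the slope with magnitude f = μN = 0.26 × 104.184 = 27.088 N.
Net force along the incline is 59.532 − 27.088 = 32.444 N, so a = 32.444 / 12 = 2.7037 m/s².

2.7 m/s²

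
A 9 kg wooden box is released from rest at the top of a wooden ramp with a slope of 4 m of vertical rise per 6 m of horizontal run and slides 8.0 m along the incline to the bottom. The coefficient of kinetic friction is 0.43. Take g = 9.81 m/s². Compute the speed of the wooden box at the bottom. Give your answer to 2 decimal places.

5.56 m/s

The weight component along the incline is mg sin 33.69° = 48.974 N and the normal force is N = mg cos 33.69° = 73.462 N.
Friction up the slope is f = μN = 0.43 × 73.462 = 31.589 N, so the net downslope force is 48.974 − 31.589 = 17.385 N and a = 17.385 / 9 = 1.9317 m/s².
Starting from rest over a distance of 8.0 m, v² = 2aL = 2 × 1.9317 × 8.0 = 30.9072, so v = 5.5594 m/s.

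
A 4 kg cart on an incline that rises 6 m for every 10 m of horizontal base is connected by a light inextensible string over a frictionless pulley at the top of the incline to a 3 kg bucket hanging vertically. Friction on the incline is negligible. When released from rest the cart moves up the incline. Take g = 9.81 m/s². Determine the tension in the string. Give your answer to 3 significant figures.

For the cart on the incline: the weight component along the slope is m₁g sin 30.96° = 4 × 9.81 × 0.5145 = 20.189 N and the normal force is N = m₁g cos 30.96° = 33.648 N.
Newton's second law for the cart (up-slope positive): T − 20.189 = 4 a. For the hanging bucket (downward positive): 3 × 9.81 − T = 3 a.
Adding the two equations eliminates T: 9.241 = 7 a, so a = 1.3201 m/s².
Then from the hanging bucket's equation, T = 3 × (9.81 − 1.3201) = 25.470 N.

25.5 N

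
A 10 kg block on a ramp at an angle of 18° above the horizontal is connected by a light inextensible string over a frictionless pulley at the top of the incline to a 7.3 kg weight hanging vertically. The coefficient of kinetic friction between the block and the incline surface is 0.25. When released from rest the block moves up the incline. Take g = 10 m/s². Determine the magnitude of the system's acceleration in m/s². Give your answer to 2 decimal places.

For the block on the incline: the weight component along the slope is m₁g sin 18° = 10 × 10 × 0.3090 = 30.900 N and the normal force is N = m₁g cos 18° = 95.106 N.
Kinetic friction opposes the block's motion up the incline: f = μN = 0.25 × 95.106 = 23.776 N acting down the slope.
Newton's second law for the block (up-slope positive): T − 30.900 − 23.776 = 10 a. For the hanging weight (downward positive): 7.3 × 10 − T = 7.3 a.
Adding the two equations eliminates T: 18.324 = 17.3 a, so a = 1.0592 m/s².

1.06 m/s²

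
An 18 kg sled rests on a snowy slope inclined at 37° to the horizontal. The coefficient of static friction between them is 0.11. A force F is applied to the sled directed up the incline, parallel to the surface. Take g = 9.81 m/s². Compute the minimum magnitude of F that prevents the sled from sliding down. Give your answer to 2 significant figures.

91 N

The normal force is N = mg cos 37° = 141.023 N. With F at its minimum the sled is on the verge of sliding down, so static friction is at its maximum μ_s N = 0.11 × 141.023 = 15.513 N and acts up the slope.
Equilibrium along the incline: F + μ_s N = mg sin 37°, so F = 106.268 − 15.513 = 90.755 N.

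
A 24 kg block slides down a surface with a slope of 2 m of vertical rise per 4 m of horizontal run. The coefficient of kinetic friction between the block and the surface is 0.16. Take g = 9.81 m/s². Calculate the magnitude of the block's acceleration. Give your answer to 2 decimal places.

2.98 m/s²

Resolving the weight along the incline: the component pulling the block down the slope is mg sin 26.57° = 24 × 9.81 × 0.4472 = 105.289 N, and the normal force is N = mg cos 26.57° = 24 × 9.81 × 0.8944 = 210.578 N.
Kinetic friction acts up the slope with magnitude f = μN = 0.16 × 210.578 = 33.692 N.
Net force along the incline is 105.289 − 33.692 = 71.597 N, so a = 71.597 / 24 = 2.9832 m/s².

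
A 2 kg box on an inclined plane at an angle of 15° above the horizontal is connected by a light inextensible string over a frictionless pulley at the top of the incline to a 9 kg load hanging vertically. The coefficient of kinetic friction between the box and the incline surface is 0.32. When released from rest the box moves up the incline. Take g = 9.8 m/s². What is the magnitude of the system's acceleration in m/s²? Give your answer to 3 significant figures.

For the box on the incline: the weight component along the slope is m₁g sin 15° = 2 × 9.8 × 0.2588 = 5.072 N and the normal force is N = m₁g cos 15° = 18.932 N.
Kinetic friction opposes the box's motion up the incline: f = μN = 0.32 × 18.932 = 6.058 N acting down the slope.
Newton's second law for the box (up-slope positive): T − 5.072 − 6.058 = 2 a. For the hanging load (downward positive): 9 × 9.8 − T = 9 a.
Adding the two equations eliminates T: 77.070 = 11 a, so a = 7.0064 m/s².

7.01 m/s²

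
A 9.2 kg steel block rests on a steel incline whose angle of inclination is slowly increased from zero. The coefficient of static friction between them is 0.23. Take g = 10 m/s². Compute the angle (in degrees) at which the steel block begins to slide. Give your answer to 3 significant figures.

At the threshold of sliding, static friction is at its maximum μ_s N and exactly balances the weight component along the incline: mg sin θ = μ_s mg cos θ.
Hence tan θ = μ_s = 0.23, so θ = arctan(0.23) = 12.9528°.

13.0°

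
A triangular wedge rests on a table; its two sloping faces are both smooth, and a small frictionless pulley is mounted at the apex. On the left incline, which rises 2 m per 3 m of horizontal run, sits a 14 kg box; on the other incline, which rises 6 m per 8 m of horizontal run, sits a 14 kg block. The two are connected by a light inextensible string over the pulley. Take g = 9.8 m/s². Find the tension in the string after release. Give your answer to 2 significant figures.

79 N

Resolve each weight along its own incline: the 14 kg mass has component 14 × 9.8 × sin 33.69° = 76.105 N down its slope, and the 14 kg mass has 14 × 9.8 × sin 36.87° = 82.320 N down its slope.
The 14 kg side's 82.320 N exceeds the other side's 76.105 N, so that mass slides down and the 14 kg mass slides up. Taking that direction as positive, Newton's second law for the whole system gives 82.320 − 76.105 = (14 + 14) a, so a = 6.215 / 28 = 0.2220 m/s².
For the 14 kg mass (up-slope positive): T − 76.105 = 14 × 0.2220, so T = 79.213 N.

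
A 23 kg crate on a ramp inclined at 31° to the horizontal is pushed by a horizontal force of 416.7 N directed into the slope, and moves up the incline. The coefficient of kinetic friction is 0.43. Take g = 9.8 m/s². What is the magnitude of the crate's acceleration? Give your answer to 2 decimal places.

The horizontal push has components F cos 31° = 416.7 × 0.8572 = 357.195 N up the incline and F sin 31° = 416.7 × 0.5150 = 214.601 N pressing into the surface.
The normal force is therefore N = mg cos 31° + F sin 31° = 193.213 + 214.601 = 407.814 N, and kinetic friction down the slope is μN = 0.43 × 407.814 = 175.360 N.
Along the incline: F cos 31° − mg sin 31° − μN = ma, so 357.195 − 116.081 − 175.360 = 23 a, giving a = 2.8589 m/s².

2.86 m/s²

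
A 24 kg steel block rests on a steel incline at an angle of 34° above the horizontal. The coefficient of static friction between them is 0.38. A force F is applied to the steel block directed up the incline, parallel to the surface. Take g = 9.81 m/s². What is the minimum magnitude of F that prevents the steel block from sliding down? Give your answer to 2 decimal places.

57.48 N

The normal force is N = mg cos 34° = 195.189 N. With F at its minimum the steel block is on the verge of sliding down, so static friction is at its maximum μ_s N = 0.38 × 195.189 = 74.172 N and acts up the slope.
Equilibrium along the incline: F + μ_s N = mg sin 34°, so F = 131.656 − 74.172 = 57.484 N.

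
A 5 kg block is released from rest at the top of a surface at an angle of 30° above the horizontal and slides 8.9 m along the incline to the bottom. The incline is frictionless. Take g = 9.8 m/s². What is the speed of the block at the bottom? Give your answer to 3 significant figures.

The weight component along the incline is mg sin 30° = 24.500 N and the normal force is N = mg cos 30° = 42.435 N.
With no friction, a = g sin 30° = 4.9000 m/s².
Starting from rest over a distance of 8.9 m, v² = 2aL = 2 × 4.9000 × 8.9 = 87.2200, so v = 9.3392 m/s.

9.34 m/s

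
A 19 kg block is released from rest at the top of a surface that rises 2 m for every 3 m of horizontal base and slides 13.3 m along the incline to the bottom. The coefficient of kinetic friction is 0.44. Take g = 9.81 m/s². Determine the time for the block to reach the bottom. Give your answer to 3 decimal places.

The weight component along the incline is mg sin 33.69° = 103.391 N and the normal force is N = mg cos 33.69° = 155.086 N.
Friction up the slope is f = μN = 0.44 × 155.086 = 68.238 N, so the net downslope force is 103.391 − 68.238 = 35.153 N and a = 35.153 / 19 = 1.8502 m/s².
Starting from rest, L = ½at², so t = √(2L/a) = √(2 × 13.3 / 1.8502) = 3.7917 s.

3.792 s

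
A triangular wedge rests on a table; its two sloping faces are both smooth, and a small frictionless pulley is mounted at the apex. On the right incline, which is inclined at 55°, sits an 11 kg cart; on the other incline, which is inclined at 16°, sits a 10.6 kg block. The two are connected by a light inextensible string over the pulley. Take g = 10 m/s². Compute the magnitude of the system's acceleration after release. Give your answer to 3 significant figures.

Resolve each weight along its own incline: the 11 kg mass has component 11 × 10 × sin 55° = 90.107 N down its slope, and the 10.6 kg mass has 10.6 × 10 × sin 16° = 29.218 N down its slope.
The 11 kg side's 90.107 N exceeds the other side's 29.218 N, so that mass slides down and the 10.6 kg mass slides up. Taking that direction as positive, Newton's second law for the whole system gives 90.107 − 29.218 = (11 + 10.6) a, so a = 60.889 / 21.6 = 2.8189 m/s².

2.82 m/s²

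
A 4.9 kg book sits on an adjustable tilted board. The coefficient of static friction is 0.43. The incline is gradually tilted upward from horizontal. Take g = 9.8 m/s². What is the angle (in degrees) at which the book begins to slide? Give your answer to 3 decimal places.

At the threshold of sliding, static friction is at its maximum μ_s N and exactly balances the weight component along the incline: mg sin θ = μ_s mg cos θ.
Hence tan θ = μ_s = 0.43, so θ = arctan(0.43) = 23.2677°.

23.268°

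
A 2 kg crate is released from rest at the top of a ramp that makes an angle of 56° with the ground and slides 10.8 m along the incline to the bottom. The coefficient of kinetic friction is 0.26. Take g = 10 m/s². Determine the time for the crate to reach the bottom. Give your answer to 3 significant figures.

1.78 s

The weight component along the incline is mg sin 56° = 16.581 N and the normal force is N = mg cos 56° = 11.184 N.
Friction up the slope is f = μN = 0.26 × 11.184 = 2.908 N, so the net downslope force is 16.581 − 2.908 = 13.673 N and a = 13.673 / 2 = 6.8365 m/s².
Starting from rest, L = ½at², so t = √(2L/a) = √(2 × 10.8 / 6.8365) = 1.7775 s.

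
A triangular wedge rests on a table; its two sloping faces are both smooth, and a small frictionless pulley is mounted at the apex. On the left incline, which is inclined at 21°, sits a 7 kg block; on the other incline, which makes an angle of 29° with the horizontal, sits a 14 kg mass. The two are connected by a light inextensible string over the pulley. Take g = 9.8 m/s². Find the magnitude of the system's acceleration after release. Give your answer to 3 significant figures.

Resolve each weight along its own incline: the 7 kg mass has component 7 × 9.8 × sin 21° = 24.584 N down its slope, and the 14 kg mass has 14 × 9.8 × sin 29° = 66.516 N down its slope.
The 14 kg side's 66.516 N exceeds the other side's 24.584 N, so that mass slides down and the 7 kg mass slides up. Taking that direction as positive, Newton's second law for the whole system gives 66.516 − 24.584 = (7 + 14) a, so a = 41.932 / 21 = 1.9968 m/s².

2.00 m/s²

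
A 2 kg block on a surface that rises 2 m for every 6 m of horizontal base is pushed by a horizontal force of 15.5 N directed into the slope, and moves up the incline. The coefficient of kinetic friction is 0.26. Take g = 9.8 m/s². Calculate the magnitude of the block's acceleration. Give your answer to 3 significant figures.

1.20 m/s²

The horizontal push has components F cos 18.43° = 15.5 × 0.9487 = 14.705 N up the incline and F sin 18.43° = 15.5 × 0.3162 = 4.901 N pressing into the surface.
The normal force is therefore N = mg cos 18.43° + F sin 18.43° = 18.595 + 4.901 = 23.496 N, and kinetic friction down the slope is μN = 0.26 × 23.496 = 6.109 N.
Along the incline: F cos 18.43° − mg sin 18.43° − μN = ma, so 14.705 − 6.198 − 6.109 = 2 a, giving a = 1.1990 m/s².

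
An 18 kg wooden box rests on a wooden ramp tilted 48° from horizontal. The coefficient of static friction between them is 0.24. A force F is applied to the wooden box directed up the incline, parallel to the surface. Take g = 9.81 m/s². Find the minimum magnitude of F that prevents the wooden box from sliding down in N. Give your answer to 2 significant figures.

100 N

The normal force is N = mg cos 48° = 118.155 N. With F at its minimum the wooden box is on the verge of sliding down, so static friction is at its maximum μ_s N = 0.24 × 118.155 = 28.357 N and acts up the slope.
Equilibrium along the incline: F + μ_s N = mg sin 48°, so F = 131.225 − 28.357 = 102.868 N.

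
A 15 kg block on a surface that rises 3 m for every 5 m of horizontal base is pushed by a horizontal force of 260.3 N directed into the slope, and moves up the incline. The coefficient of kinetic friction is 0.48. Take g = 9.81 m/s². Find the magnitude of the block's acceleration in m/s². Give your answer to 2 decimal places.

The horizontal push has components F cos 30.96° = 260.3 × 0.8575 = 223.207 N up the incline and F sin 30.96° = 260.3 × 0.5145 = 133.924 N pressing into the surface.
The normal force is therefore N = mg cos 30.96° + F sin 30.96° = 126.181 + 133.924 = 260.105 N, and kinetic friction down the slope is μN = 0.48 × 260.105 = 124.850 N.
Along the incline: F cos 30.96° − mg sin 30.96° − μN = ma, so 223.207 − 75.709 − 124.850 = 15 a, giving a = 1.5099 m/s².

1.51 m/s²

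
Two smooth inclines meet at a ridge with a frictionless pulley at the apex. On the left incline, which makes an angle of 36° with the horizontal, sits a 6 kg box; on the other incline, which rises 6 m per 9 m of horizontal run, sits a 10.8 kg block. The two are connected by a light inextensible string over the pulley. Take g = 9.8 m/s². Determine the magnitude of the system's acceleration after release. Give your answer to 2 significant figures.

Resolve each weight along its own incline: the 6 kg mass has component 6 × 9.8 × sin 36° = 34.562 N down its slope, and the 10.8 kg mass has 10.8 × 9.8 × sin 33.69° = 58.709 N down its slope.
The 10.8 kg side's 58.709 N exceeds the other side's 34.562 N, so that mass slides down and the 6 kg mass slides up. Taking that direction as positive, Newton's second law for the whole system gives 58.709 − 34.562 = (6 + 10.8) a, so a = 24.147 / 16.8 = 1.4373 m/s².

1.4 m/s²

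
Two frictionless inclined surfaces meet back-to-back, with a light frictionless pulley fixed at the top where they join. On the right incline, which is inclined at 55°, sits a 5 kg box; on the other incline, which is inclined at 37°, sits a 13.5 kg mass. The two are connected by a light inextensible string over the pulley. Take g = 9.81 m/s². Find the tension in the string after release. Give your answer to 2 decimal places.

Resolve each weight along its own incline: the 5 kg mass has component 5 × 9.81 × sin 55° = 40.179 N down its slope, and the 13.5 kg mass has 13.5 × 9.81 × sin 37° = 79.701 N down its slope.
The 13.5 kg side's 79.701 N exceeds the other side's 40.179 N, so that mass slides down and the 5 kg mass slides up. Taking that direction as positive, Newton's second law for the whole system gives 79.701 − 40.179 = (5 + 13.5) a, so a = 39.522 / 18.5 = 2.1363 m/s².
For the 5 kg mass (up-slope positive): T − 40.179 = 5 × 2.1363, so T = 50.861 N.

50.86 N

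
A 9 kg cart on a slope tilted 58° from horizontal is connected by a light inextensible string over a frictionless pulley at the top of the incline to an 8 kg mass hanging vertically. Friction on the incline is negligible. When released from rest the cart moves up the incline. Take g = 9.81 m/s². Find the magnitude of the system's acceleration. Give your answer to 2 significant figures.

For the cart on the incline: the weight component along the slope is m₁g sin 58° = 9 × 9.81 × 0.8480 = 74.870 N and the normal force is N = m₁g cos 58° = 46.787 N.
Newton's second law for the cart (up-slope positive): T − 74.870 = 9 a. For the hanging mass (downward positive): 8 × 9.81 − T = 8 a.
Adding the two equations eliminates T: 3.610 = 17 a, so a = 0.2124 m/s².

0.21 m/s²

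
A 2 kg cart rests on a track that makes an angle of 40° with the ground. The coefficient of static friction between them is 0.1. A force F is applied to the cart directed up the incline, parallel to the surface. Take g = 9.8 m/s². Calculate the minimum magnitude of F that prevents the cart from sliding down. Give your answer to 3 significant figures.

The normal force is N = mg cos 40° = 15.014 N. With F at its minimum the cart is on the verge of sliding down, so static friction is at its maximum μ_s N = 0.1 × 15.014 = 1.501 N and acts up the slope.
Equilibrium along the incline: F + μ_s N = mg sin 40°, so F = 12.599 − 1.501 = 11.098 N.

11.1 N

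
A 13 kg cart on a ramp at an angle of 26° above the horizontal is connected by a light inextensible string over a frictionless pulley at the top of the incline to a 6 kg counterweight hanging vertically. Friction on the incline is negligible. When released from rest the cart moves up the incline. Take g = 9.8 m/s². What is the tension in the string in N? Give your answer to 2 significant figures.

For the cart on the incline: the weight component along the slope is m₁g sin 26° = 13 × 9.8 × 0.4384 = 55.852 N and the normal force is N = m₁g cos 26° = 114.506 N.
Newton's second law for the cart (up-slope positive): T − 55.852 = 13 a. For the hanging counterweight (downward positive): 6 × 9.8 − T = 6 a.
Adding the two equations eliminates T: 2.948 = 19 a, so a = 0.1552 m/s².
Then from the hanging counterweight's equation, T = 6 × (9.8 − 0.1552) = 57.869 N.

58 N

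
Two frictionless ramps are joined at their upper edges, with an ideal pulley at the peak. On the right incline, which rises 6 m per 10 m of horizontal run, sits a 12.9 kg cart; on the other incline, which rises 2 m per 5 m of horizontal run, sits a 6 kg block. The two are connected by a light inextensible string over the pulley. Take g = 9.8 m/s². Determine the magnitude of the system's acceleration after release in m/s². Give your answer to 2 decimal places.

2.29 m/s²

Resolve each weight along its own incline: the 12.9 kg mass has component 12.9 × 9.8 × sin 30.96° = 65.043 N down its slope, and the 6 kg mass has 6 × 9.8 × sin 21.80° = 21.838 N down its slope.
The 12.9 kg side's 65.043 N exceeds the other side's 21.838 N, so that mass slides down and the 6 kg mass slides up. Taking that direction as positive, Newton's second law for the whole system gives 65.043 − 21.838 = (12.9 + 6) a, so a = 43.205 / 18.9 = 2.2860 m/s².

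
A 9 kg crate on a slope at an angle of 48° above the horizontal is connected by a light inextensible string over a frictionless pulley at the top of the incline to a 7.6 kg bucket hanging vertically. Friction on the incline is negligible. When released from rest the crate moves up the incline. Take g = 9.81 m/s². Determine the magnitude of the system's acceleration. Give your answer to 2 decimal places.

For the crate on the incline: the weight component along the slope is m₁g sin 48° = 9 × 9.81 × 0.7431 = 65.608 N and the normal force is N = m₁g cos 48° = 59.078 N.
Newton's second law for the crate (up-slope positive): T − 65.608 = 9 a. For the hanging bucket (downward positive): 7.6 × 9.81 − T = 7.6 a.
Adding the two equations eliminates T: 8.948 = 16.6 a, so a = 0.5390 m/s².

0.54 m/s²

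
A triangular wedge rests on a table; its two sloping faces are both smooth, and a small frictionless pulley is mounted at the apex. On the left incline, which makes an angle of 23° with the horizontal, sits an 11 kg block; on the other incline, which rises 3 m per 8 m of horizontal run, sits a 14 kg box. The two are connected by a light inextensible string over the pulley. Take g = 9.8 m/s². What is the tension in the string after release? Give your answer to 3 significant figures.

44.8 N

Resolve each weight along its own incline: the 11 kg mass has component 11 × 9.8 × sin 23° = 42.121 N down its slope, and the 14 kg mass has 14 × 9.8 × sin 20.56° = 48.174 N down its slope.
The 14 kg side's 48.174 N exceeds the other side's 42.121 N, so that mass slides down and the 11 kg mass slides up. Taking that direction as positive, Newton's second law for the whole system gives 48.174 − 42.121 = (11 + 14) a, so a = 6.053 / 25 = 0.2421 m/s².
For the 11 kg mass (up-slope positive): T − 42.121 = 11 × 0.2421, so T = 44.784 N.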